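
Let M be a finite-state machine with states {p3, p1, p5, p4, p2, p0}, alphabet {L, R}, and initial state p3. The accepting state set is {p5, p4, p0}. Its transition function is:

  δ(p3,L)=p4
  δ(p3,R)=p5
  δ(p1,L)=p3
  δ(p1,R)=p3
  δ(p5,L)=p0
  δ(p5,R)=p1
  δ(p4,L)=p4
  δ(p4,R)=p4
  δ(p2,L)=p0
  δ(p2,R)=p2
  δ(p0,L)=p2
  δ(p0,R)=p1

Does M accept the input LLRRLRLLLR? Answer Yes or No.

Yes

p3 → p4 → p4 → p4 → p4 → p4 → p4 → p4 → p4 → p4 → p4
End state p4 is accepting.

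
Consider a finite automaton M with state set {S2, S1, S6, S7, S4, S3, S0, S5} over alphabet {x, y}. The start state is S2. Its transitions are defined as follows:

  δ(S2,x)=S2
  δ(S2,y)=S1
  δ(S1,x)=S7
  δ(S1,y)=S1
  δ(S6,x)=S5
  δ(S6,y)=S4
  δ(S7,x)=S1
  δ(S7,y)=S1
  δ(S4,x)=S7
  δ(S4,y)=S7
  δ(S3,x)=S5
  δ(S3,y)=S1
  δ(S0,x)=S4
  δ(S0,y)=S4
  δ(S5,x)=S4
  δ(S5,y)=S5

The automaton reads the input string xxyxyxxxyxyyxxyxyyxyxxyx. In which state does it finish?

S7

Trace: S2 -x-> S2 -x-> S2 -y-> S1 -x-> S7 -y-> S1 -x-> S7 -x-> S1 -x-> S7 -y-> S1 -x-> S7 -y-> S1 -y-> S1 -x-> S7 -x-> S1 -y-> S1 -x-> S7 -y-> S1 -y-> S1 -x-> S7 -y-> S1 -x-> S7 -x-> S1 -y-> S1 -x-> S7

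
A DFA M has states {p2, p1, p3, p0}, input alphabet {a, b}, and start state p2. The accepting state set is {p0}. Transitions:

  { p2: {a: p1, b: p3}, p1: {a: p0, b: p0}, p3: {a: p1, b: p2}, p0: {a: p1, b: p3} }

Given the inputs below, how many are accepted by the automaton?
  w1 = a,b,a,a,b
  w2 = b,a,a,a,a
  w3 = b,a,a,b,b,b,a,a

2

w1: p2 → p1 → p0 → p1 → p0 → p3  → end p3, rejected
w2: p2 → p3 → p1 → p0 → p1 → p0  → end p0, accepted
w3: p2 → p3 → p1 → p0 → p3 → p2 → p3 → p1 → p0  → end p0, accepted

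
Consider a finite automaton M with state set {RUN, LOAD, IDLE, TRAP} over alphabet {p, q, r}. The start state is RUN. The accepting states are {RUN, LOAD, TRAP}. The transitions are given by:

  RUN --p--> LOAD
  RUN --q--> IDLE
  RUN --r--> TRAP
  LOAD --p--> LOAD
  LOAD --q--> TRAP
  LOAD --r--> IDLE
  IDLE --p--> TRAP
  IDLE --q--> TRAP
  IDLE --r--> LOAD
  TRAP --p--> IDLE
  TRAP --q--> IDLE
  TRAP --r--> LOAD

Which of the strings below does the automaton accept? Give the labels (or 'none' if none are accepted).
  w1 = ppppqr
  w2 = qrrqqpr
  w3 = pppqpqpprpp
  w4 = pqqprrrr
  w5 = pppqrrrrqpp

w1, w2, w3, w5

w1:
  start at RUN
  read 'p': RUN → LOAD
  read 'p': LOAD → LOAD
  read 'p': LOAD → LOAD
  read 'p': LOAD → LOAD
  read 'q': LOAD → TRAP
  read 'r': TRAP → LOAD
  end LOAD, accepted
w2:
  start at RUN
  read 'q': RUN → IDLE
  read 'r': IDLE → LOAD
  read 'r': LOAD → IDLE
  read 'q': IDLE → TRAP
  read 'q': TRAP → IDLE
  read 'p': IDLE → TRAP
  read 'r': TRAP → LOAD
  end LOAD, accepted
w3:
  start at RUN
  read 'p': RUN → LOAD
  read 'p': LOAD → LOAD
  read 'p': LOAD → LOAD
  read 'q': LOAD → TRAP
  read 'p': TRAP → IDLE
  read 'q': IDLE → TRAP
  read 'p': TRAP → IDLE
  read 'p': IDLE → TRAP
  read 'r': TRAP → LOAD
  read 'p': LOAD → LOAD
  read 'p': LOAD → LOAD
  end LOAD, accepted
w4:
  start at RUN
  read 'p': RUN → LOAD
  read 'q': LOAD → TRAP
  read 'q': TRAP → IDLE
  read 'p': IDLE → TRAP
  read 'r': TRAP → LOAD
  read 'r': LOAD → IDLE
  read 'r': IDLE → LOAD
  read 'r': LOAD → IDLE
  end IDLE, rejected
w5:
  start at RUN
  read 'p': RUN → LOAD
  read 'p': LOAD → LOAD
  read 'p': LOAD → LOAD
  read 'q': LOAD → TRAP
  read 'r': TRAP → LOAD
  read 'r': LOAD → IDLE
  read 'r': IDLE → LOAD
  read 'r': LOAD → IDLE
  read 'q': IDLE → TRAP
  read 'p': TRAP → IDLE
  read 'p': IDLE → TRAP
  end TRAP, accepted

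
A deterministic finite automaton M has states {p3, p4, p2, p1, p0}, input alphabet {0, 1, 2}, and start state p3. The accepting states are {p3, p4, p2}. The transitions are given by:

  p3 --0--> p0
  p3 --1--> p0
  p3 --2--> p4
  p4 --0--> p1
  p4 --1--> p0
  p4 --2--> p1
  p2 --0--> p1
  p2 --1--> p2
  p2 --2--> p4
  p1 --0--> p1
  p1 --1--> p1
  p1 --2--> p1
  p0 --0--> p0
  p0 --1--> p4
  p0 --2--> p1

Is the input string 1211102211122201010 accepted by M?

No

start at p3
read '1': p3 → p0
read '2': p0 → p1
read '1': p1 → p1
read '1': p1 → p1
read '1': p1 → p1
read '0': p1 → p1
read '2': p1 → p1
read '2': p1 → p1
read '1': p1 → p1
read '1': p1 → p1
read '1': p1 → p1
read '2': p1 → p1
read '2': p1 → p1
read '2': p1 → p1
read '0': p1 → p1
read '1': p1 → p1
read '0': p1 → p1
read '1': p1 → p1
read '0': p1 → p1
End state p1 is not accepting.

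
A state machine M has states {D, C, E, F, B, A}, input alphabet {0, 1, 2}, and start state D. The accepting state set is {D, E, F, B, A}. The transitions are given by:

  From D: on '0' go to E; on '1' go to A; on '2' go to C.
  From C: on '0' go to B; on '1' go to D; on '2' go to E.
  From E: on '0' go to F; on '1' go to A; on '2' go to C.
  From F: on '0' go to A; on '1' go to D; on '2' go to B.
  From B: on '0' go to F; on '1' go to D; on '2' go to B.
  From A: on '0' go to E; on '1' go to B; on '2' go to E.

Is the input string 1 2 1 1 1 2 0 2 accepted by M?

Trace: D -1-> A -2-> E -1-> A -1-> B -1-> D -2-> C -0-> B -2-> B
End state B is accepting.

Yes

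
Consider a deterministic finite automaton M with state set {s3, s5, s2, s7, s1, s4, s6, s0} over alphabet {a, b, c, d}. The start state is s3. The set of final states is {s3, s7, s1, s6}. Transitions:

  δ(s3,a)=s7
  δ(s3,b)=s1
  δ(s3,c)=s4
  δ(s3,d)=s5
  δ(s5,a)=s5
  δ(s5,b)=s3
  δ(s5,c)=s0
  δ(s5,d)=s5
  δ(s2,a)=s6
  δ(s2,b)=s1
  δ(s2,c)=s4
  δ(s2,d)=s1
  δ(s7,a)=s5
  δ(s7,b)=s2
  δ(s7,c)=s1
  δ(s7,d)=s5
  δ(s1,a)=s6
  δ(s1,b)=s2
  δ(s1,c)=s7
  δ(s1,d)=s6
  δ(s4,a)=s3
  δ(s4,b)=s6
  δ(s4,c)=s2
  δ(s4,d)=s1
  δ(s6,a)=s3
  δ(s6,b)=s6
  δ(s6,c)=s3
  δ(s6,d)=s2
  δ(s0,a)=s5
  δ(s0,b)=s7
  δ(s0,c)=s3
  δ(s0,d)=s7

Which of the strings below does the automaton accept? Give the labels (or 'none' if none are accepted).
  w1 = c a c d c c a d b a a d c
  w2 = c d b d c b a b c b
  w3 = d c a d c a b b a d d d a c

w2

w1: s3 → s4 → s3 → s4 → s1 → s7 → s1 → s6 → s2 → s1 → s6 → s3 → s5 → s0  → end s0, rejected
w2: s3 → s4 → s1 → s2 → s1 → s7 → s2 → s6 → s6 → s3 → s1  → end s1, accepted
w3: s3 → s5 → s0 → s5 → s5 → s0 → s5 → s3 → s1 → s6 → s2 → s1 → s6 → s3 → s4  → end s4, rejected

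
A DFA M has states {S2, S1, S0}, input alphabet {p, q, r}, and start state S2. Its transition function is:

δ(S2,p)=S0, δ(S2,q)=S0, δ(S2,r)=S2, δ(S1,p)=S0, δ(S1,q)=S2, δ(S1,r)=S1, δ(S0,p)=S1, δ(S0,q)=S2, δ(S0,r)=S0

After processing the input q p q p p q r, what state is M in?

S2

start at S2
read 'q': S2 → S0
read 'p': S0 → S1
read 'q': S1 → S2
read 'p': S2 → S0
read 'p': S0 → S1
read 'q': S1 → S2
read 'r': S2 → S2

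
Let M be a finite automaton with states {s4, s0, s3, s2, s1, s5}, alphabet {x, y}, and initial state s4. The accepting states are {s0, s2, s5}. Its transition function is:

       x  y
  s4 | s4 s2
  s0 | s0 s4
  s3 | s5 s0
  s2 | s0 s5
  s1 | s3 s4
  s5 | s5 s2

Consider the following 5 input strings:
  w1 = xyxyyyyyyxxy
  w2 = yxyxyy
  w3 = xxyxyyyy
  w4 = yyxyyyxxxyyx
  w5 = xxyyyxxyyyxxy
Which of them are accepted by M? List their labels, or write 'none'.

w1: s4 → s4 → s2 → s0 → s4 → s2 → s5 → s2 → s5 → s2 → s0 → s0 → s4  → end s4, rejected
w2: s4 → s2 → s0 → s4 → s4 → s2 → s5  → end s5, accepted
w3: s4 → s4 → s4 → s2 → s0 → s4 → s2 → s5 → s2  → end s2, accepted
w4: s4 → s2 → s5 → s5 → s2 → s5 → s2 → s0 → s0 → s0 → s4 → s2 → s0  → end s0, accepted
w5: s4 → s4 → s4 → s2 → s5 → s2 → s0 → s0 → s4 → s2 → s5 → s5 → s5 → s2  → end s2, accepted

w2, w3, w4, w5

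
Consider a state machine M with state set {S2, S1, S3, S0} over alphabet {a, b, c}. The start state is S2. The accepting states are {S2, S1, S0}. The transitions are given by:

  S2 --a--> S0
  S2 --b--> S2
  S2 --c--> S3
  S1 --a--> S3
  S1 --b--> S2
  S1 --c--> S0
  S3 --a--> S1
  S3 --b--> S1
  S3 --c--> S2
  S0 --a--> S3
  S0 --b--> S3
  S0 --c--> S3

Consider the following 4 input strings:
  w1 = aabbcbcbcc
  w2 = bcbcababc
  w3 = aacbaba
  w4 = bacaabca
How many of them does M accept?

w1: Trace: S2 -a-> S0 -a-> S3 -b-> S1 -b-> S2 -c-> S3 -b-> S1 -c-> S0 -b-> S3 -c-> S2 -c-> S3  → end S3, rejected
w2: Trace: S2 -b-> S2 -c-> S3 -b-> S1 -c-> S0 -a-> S3 -b-> S1 -a-> S3 -b-> S1 -c-> S0  → end S0, accepted
w3: Trace: S2 -a-> S0 -a-> S3 -c-> S2 -b-> S2 -a-> S0 -b-> S3 -a-> S1  → end S1, accepted
w4: Trace: S2 -b-> S2 -a-> S0 -c-> S3 -a-> S1 -a-> S3 -b-> S1 -c-> S0 -a-> S3  → end S3, rejected

2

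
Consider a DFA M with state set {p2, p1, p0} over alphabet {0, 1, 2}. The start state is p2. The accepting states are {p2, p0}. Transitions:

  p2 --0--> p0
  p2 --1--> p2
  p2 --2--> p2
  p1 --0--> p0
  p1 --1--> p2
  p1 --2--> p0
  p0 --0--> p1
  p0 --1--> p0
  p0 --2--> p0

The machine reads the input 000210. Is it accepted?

start at p2
read '0': p2 → p0
read '0': p0 → p1
read '0': p1 → p0
read '2': p0 → p0
read '1': p0 → p0
read '0': p0 → p1
End state p1 is not accepting.

No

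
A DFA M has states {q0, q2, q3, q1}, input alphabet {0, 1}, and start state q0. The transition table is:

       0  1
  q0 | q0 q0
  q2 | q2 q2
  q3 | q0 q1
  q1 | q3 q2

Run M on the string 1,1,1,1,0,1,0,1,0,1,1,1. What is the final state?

start at q0
read '1': q0 → q0
read '1': q0 → q0
read '1': q0 → q0
read '1': q0 → q0
read '0': q0 → q0
read '1': q0 → q0
read '0': q0 → q0
read '1': q0 → q0
read '0': q0 → q0
read '1': q0 → q0
read '1': q0 → q0
read '1': q0 → q0

q0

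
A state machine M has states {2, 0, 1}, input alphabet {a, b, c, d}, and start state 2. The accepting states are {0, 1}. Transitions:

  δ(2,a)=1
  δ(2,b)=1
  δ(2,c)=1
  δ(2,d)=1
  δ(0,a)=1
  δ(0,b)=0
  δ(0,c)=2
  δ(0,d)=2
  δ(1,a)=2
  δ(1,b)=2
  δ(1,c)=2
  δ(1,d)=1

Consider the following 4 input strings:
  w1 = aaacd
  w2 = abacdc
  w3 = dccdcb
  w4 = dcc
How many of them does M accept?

3

w1: 2 → 1 → 2 → 1 → 2 → 1  → end 1, accepted
w2: 2 → 1 → 2 → 1 → 2 → 1 → 2  → end 2, rejected
w3: 2 → 1 → 2 → 1 → 1 → 2 → 1  → end 1, accepted
w4: 2 → 1 → 2 → 1  → end 1, accepted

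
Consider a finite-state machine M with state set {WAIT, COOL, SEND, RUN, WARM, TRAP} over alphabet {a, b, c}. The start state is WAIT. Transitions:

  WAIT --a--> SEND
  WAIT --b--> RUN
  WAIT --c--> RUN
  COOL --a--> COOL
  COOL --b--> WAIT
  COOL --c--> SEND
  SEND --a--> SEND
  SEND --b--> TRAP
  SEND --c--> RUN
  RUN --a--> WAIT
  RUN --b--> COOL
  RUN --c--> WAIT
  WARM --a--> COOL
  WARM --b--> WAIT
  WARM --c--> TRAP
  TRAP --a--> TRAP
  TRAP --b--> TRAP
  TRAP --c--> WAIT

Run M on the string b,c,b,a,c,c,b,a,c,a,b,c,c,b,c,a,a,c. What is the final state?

WAIT → RUN → WAIT → RUN → WAIT → RUN → WAIT → RUN → WAIT → RUN → WAIT → RUN → WAIT → RUN → COOL → SEND → SEND → SEND → RUN

RUN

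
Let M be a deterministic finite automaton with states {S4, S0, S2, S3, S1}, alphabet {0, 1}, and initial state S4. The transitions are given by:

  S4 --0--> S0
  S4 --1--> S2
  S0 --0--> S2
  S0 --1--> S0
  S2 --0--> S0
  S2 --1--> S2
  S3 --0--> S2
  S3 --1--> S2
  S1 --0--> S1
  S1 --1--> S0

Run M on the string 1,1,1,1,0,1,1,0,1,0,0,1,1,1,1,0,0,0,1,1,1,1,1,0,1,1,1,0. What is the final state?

S0

Trace: S4 -1-> S2 -1-> S2 -1-> S2 -1-> S2 -0-> S0 -1-> S0 -1-> S0 -0-> S2 -1-> S2 -0-> S0 -0-> S2 -1-> S2 -1-> S2 -1-> S2 -1-> S2 -0-> S0 -0-> S2 -0-> S0 -1-> S0 -1-> S0 -1-> S0 -1-> S0 -1-> S0 -0-> S2 -1-> S2 -1-> S2 -1-> S2 -0-> S0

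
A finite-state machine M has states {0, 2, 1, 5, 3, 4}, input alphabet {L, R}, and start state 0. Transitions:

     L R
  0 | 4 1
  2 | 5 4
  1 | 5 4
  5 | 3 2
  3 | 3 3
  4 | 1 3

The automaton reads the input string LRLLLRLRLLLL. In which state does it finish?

Trace: 0 -L-> 4 -R-> 3 -L-> 3 -L-> 3 -L-> 3 -R-> 3 -L-> 3 -R-> 3 -L-> 3 -L-> 3 -L-> 3 -L-> 3

3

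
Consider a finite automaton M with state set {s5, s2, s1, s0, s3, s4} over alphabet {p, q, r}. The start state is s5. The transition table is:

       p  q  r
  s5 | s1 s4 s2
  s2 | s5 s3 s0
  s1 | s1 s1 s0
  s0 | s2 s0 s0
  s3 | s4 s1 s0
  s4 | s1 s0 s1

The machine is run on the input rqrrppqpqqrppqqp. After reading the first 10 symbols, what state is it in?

s1

s5 → s2 → s3 → s0 → s0 → s2 → s5 → s4 → s1 → s1 → s1
After 10 symbols: s1.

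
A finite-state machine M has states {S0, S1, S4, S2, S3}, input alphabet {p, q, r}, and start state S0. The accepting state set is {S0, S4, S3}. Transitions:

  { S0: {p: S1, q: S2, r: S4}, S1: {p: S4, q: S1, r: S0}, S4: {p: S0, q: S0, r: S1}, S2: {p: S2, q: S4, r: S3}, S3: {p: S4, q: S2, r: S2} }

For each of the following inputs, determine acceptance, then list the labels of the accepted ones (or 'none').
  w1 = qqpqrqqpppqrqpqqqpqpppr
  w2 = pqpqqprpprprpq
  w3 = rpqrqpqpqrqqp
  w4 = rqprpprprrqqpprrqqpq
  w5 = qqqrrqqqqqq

w1:
  start at S0
  read 'q': S0 → S2
  read 'q': S2 → S4
  read 'p': S4 → S0
  read 'q': S0 → S2
  read 'r': S2 → S3
  read 'q': S3 → S2
  read 'q': S2 → S4
  read 'p': S4 → S0
  read 'p': S0 → S1
  read 'p': S1 → S4
  read 'q': S4 → S0
  read 'r': S0 → S4
  read 'q': S4 → S0
  read 'p': S0 → S1
  read 'q': S1 → S1
  read 'q': S1 → S1
  read 'q': S1 → S1
  read 'p': S1 → S4
  read 'q': S4 → S0
  read 'p': S0 → S1
  read 'p': S1 → S4
  read 'p': S4 → S0
  read 'r': S0 → S4
  end S4, accepted
w2:
  start at S0
  read 'p': S0 → S1
  read 'q': S1 → S1
  read 'p': S1 → S4
  read 'q': S4 → S0
  read 'q': S0 → S2
  read 'p': S2 → S2
  read 'r': S2 → S3
  read 'p': S3 → S4
  read 'p': S4 → S0
  read 'r': S0 → S4
  read 'p': S4 → S0
  read 'r': S0 → S4
  read 'p': S4 → S0
  read 'q': S0 → S2
  end S2, rejected
w3:
  start at S0
  read 'r': S0 → S4
  read 'p': S4 → S0
  read 'q': S0 → S2
  read 'r': S2 → S3
  read 'q': S3 → S2
  read 'p': S2 → S2
  read 'q': S2 → S4
  read 'p': S4 → S0
  read 'q': S0 → S2
  read 'r': S2 → S3
  read 'q': S3 → S2
  read 'q': S2 → S4
  read 'p': S4 → S0
  end S0, accepted
w4:
  start at S0
  read 'r': S0 → S4
  read 'q': S4 → S0
  read 'p': S0 → S1
  read 'r': S1 → S0
  read 'p': S0 → S1
  read 'p': S1 → S4
  read 'r': S4 → S1
  read 'p': S1 → S4
  read 'r': S4 → S1
  read 'r': S1 → S0
  read 'q': S0 → S2
  read 'q': S2 → S4
  read 'p': S4 → S0
  read 'p': S0 → S1
  read 'r': S1 → S0
  read 'r': S0 → S4
  read 'q': S4 → S0
  read 'q': S0 → S2
  read 'p': S2 → S2
  read 'q': S2 → S4
  end S4, accepted
w5:
  start at S0
  read 'q': S0 → S2
  read 'q': S2 → S4
  read 'q': S4 → S0
  read 'r': S0 → S4
  read 'r': S4 → S1
  read 'q': S1 → S1
  read 'q': S1 → S1
  read 'q': S1 → S1
  read 'q': S1 → S1
  read 'q': S1 → S1
  read 'q': S1 → S1
  end S1, rejected

w1, w3, w4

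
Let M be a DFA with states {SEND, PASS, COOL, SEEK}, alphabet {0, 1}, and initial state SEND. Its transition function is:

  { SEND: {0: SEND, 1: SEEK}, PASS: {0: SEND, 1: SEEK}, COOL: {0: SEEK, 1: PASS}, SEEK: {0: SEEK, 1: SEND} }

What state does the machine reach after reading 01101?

Trace: SEND -0-> SEND -1-> SEEK -1-> SEND -0-> SEND -1-> SEEK

SEEK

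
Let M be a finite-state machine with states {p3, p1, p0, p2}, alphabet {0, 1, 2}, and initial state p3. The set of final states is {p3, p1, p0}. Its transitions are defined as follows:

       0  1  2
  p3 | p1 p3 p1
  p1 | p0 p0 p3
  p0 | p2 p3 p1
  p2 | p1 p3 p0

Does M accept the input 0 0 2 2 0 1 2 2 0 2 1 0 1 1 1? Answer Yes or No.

Yes

start at p3
read '0': p3 → p1
read '0': p1 → p0
read '2': p0 → p1
read '2': p1 → p3
read '0': p3 → p1
read '1': p1 → p0
read '2': p0 → p1
read '2': p1 → p3
read '0': p3 → p1
read '2': p1 → p3
read '1': p3 → p3
read '0': p3 → p1
read '1': p1 → p0
read '1': p0 → p3
read '1': p3 → p3
End state p3 is accepting.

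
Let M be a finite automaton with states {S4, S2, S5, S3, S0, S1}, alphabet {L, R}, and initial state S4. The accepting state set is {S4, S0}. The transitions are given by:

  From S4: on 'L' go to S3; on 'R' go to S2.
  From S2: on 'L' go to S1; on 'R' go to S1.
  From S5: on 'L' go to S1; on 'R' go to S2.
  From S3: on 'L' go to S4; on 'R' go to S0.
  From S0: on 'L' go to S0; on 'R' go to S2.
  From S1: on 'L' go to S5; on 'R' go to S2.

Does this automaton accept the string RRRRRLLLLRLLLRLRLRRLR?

Trace: S4 -R-> S2 -R-> S1 -R-> S2 -R-> S1 -R-> S2 -L-> S1 -L-> S5 -L-> S1 -L-> S5 -R-> S2 -L-> S1 -L-> S5 -L-> S1 -R-> S2 -L-> S1 -R-> S2 -L-> S1 -R-> S2 -R-> S1 -L-> S5 -R-> S2
End state S2 is not accepting.

No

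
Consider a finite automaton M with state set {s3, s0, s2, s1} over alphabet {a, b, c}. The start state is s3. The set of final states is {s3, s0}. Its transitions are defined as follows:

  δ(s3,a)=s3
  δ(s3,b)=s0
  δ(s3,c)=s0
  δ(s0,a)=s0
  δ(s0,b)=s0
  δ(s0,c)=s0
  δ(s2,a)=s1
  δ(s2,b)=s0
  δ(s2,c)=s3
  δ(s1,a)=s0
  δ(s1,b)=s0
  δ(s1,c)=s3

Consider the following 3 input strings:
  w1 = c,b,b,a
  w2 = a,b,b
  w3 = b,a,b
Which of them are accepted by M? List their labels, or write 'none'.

w1: s3 → s0 → s0 → s0 → s0  → end s0, accepted
w2: s3 → s3 → s0 → s0  → end s0, accepted
w3: s3 → s0 → s0 → s0  → end s0, accepted

w1, w2, w3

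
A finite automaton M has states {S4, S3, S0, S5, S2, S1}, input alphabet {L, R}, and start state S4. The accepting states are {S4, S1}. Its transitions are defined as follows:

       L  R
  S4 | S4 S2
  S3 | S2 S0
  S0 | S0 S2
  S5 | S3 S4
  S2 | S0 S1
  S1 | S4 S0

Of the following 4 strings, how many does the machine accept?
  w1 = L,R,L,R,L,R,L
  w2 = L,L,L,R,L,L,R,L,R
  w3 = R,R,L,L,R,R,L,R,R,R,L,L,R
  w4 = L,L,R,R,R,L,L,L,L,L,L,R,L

w1:
  start at S4
  read 'L': S4 → S4
  read 'R': S4 → S2
  read 'L': S2 → S0
  read 'R': S0 → S2
  read 'L': S2 → S0
  read 'R': S0 → S2
  read 'L': S2 → S0
  end S0, rejected
w2:
  start at S4
  read 'L': S4 → S4
  read 'L': S4 → S4
  read 'L': S4 → S4
  read 'R': S4 → S2
  read 'L': S2 → S0
  read 'L': S0 → S0
  read 'R': S0 → S2
  read 'L': S2 → S0
  read 'R': S0 → S2
  end S2, rejected
w3:
  start at S4
  read 'R': S4 → S2
  read 'R': S2 → S1
  read 'L': S1 → S4
  read 'L': S4 → S4
  read 'R': S4 → S2
  read 'R': S2 → S1
  read 'L': S1 → S4
  read 'R': S4 → S2
  read 'R': S2 → S1
  read 'R': S1 → S0
  read 'L': S0 → S0
  read 'L': S0 → S0
  read 'R': S0 → S2
  end S2, rejected
w4:
  start at S4
  read 'L': S4 → S4
  read 'L': S4 → S4
  read 'R': S4 → S2
  read 'R': S2 → S1
  read 'R': S1 → S0
  read 'L': S0 → S0
  read 'L': S0 → S0
  read 'L': S0 → S0
  read 'L': S0 → S0
  read 'L': S0 → S0
  read 'L': S0 → S0
  read 'R': S0 → S2
  read 'L': S2 → S0
  end S0, rejected

0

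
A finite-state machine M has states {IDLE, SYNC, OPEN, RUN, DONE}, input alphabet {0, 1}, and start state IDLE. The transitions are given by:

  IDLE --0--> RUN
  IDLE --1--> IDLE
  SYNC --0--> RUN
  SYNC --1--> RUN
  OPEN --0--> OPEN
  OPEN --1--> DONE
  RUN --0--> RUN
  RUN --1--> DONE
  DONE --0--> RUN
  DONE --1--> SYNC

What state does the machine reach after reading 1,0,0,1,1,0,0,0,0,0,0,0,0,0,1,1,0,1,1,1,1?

DONE

start at IDLE
read '1': IDLE → IDLE
read '0': IDLE → RUN
read '0': RUN → RUN
read '1': RUN → DONE
read '1': DONE → SYNC
read '0': SYNC → RUN
read '0': RUN → RUN
read '0': RUN → RUN
read '0': RUN → RUN
read '0': RUN → RUN
read '0': RUN → RUN
read '0': RUN → RUN
read '0': RUN → RUN
read '0': RUN → RUN
read '1': RUN → DONE
read '1': DONE → SYNC
read '0': SYNC → RUN
read '1': RUN → DONE
read '1': DONE → SYNC
read '1': SYNC → RUN
read '1': RUN → DONE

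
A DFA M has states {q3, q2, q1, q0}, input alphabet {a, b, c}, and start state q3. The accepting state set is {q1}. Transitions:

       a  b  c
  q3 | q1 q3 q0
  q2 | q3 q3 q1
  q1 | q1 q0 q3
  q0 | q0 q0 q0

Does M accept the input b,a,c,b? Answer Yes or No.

No

start at q3
read 'b': q3 → q3
read 'a': q3 → q1
read 'c': q1 → q3
read 'b': q3 → q3
End state q3 is not accepting.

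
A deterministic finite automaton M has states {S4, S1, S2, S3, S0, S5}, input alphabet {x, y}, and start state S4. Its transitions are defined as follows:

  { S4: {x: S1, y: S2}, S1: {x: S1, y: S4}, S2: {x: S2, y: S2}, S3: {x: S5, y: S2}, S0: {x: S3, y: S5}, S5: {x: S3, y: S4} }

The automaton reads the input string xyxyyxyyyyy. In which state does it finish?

start at S4
read 'x': S4 → S1
read 'y': S1 → S4
read 'x': S4 → S1
read 'y': S1 → S4
read 'y': S4 → S2
read 'x': S2 → S2
read 'y': S2 → S2
read 'y': S2 → S2
read 'y': S2 → S2
read 'y': S2 → S2
read 'y': S2 → S2

S2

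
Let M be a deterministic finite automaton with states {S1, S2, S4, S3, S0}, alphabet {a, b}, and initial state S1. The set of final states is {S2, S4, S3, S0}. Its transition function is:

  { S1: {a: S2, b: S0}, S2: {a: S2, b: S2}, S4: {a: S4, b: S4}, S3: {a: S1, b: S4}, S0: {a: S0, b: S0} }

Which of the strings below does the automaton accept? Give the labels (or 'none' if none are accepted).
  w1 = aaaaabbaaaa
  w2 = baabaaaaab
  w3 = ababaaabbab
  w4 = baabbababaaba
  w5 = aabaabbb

w1, w2, w3, w4, w5

w1:
  start at S1
  read 'a': S1 → S2
  read 'a': S2 → S2
  read 'a': S2 → S2
  read 'a': S2 → S2
  read 'a': S2 → S2
  read 'b': S2 → S2
  read 'b': S2 → S2
  read 'a': S2 → S2
  read 'a': S2 → S2
  read 'a': S2 → S2
  read 'a': S2 → S2
  end S2, accepted
w2:
  start at S1
  read 'b': S1 → S0
  read 'a': S0 → S0
  read 'a': S0 → S0
  read 'b': S0 → S0
  read 'a': S0 → S0
  read 'a': S0 → S0
  read 'a': S0 → S0
  read 'a': S0 → S0
  read 'a': S0 → S0
  read 'b': S0 → S0
  end S0, accepted
w3:
  start at S1
  read 'a': S1 → S2
  read 'b': S2 → S2
  read 'a': S2 → S2
  read 'b': S2 → S2
  read 'a': S2 → S2
  read 'a': S2 → S2
  read 'a': S2 → S2
  read 'b': S2 → S2
  read 'b': S2 → S2
  read 'a': S2 → S2
  read 'b': S2 → S2
  end S2, accepted
w4:
  start at S1
  read 'b': S1 → S0
  read 'a': S0 → S0
  read 'a': S0 → S0
  read 'b': S0 → S0
  read 'b': S0 → S0
  read 'a': S0 → S0
  read 'b': S0 → S0
  read 'a': S0 → S0
  read 'b': S0 → S0
  read 'a': S0 → S0
  read 'a': S0 → S0
  read 'b': S0 → S0
  read 'a': S0 → S0
  end S0, accepted
w5:
  start at S1
  read 'a': S1 → S2
  read 'a': S2 → S2
  read 'b': S2 → S2
  read 'a': S2 → S2
  read 'a': S2 → S2
  read 'b': S2 → S2
  read 'b': S2 → S2
  read 'b': S2 → S2
  end S2, accepted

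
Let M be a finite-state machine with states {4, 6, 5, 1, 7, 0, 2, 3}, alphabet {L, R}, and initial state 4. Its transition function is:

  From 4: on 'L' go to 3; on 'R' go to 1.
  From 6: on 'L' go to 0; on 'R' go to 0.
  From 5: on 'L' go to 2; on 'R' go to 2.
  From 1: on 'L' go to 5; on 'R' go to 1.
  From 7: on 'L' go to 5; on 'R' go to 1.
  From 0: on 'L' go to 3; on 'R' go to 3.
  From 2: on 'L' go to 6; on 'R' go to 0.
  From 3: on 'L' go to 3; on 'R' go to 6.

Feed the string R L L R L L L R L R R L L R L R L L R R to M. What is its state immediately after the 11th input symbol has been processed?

start at 4
read 'R': 4 → 1
read 'L': 1 → 5
read 'L': 5 → 2
read 'R': 2 → 0
read 'L': 0 → 3
read 'L': 3 → 3
read 'L': 3 → 3
read 'R': 3 → 6
read 'L': 6 → 0
read 'R': 0 → 3
read 'R': 3 → 6
After 11 symbols: 6.

6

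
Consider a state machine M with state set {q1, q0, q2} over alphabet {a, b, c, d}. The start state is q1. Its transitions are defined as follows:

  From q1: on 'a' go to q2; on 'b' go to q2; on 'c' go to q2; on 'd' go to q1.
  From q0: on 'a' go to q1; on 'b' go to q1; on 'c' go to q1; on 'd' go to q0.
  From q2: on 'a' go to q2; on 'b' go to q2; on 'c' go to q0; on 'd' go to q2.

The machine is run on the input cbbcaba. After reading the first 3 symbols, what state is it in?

q2

q1 → q2 → q2 → q2
After 3 symbols: q2.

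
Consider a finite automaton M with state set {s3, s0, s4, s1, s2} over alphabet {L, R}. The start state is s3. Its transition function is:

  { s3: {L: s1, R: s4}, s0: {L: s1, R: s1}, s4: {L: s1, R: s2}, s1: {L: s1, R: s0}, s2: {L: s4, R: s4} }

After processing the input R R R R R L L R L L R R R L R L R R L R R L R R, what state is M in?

s1

start at s3
read 'R': s3 → s4
read 'R': s4 → s2
read 'R': s2 → s4
read 'R': s4 → s2
read 'R': s2 → s4
read 'L': s4 → s1
read 'L': s1 → s1
read 'R': s1 → s0
read 'L': s0 → s1
read 'L': s1 → s1
read 'R': s1 → s0
read 'R': s0 → s1
read 'R': s1 → s0
read 'L': s0 → s1
read 'R': s1 → s0
read 'L': s0 → s1
read 'R': s1 → s0
read 'R': s0 → s1
read 'L': s1 → s1
read 'R': s1 → s0
read 'R': s0 → s1
read 'L': s1 → s1
read 'R': s1 → s0
read 'R': s0 → s1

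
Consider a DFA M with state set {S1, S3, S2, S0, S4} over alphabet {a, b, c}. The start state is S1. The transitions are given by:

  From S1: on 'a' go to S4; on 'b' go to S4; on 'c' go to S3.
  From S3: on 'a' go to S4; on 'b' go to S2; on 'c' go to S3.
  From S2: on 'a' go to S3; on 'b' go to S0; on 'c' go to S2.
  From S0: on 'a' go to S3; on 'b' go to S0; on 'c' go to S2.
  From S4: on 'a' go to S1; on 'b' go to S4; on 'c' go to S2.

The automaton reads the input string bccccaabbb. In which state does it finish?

S1 → S4 → S2 → S2 → S2 → S2 → S3 → S4 → S4 → S4 → S4

S4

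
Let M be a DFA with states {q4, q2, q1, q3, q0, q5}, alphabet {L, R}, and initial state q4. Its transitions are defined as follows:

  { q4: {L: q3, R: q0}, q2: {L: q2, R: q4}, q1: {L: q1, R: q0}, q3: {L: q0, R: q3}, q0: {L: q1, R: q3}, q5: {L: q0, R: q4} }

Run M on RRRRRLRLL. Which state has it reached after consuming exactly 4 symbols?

Trace: q4 -R-> q0 -R-> q3 -R-> q3 -R-> q3
After 4 symbols: q3.

q3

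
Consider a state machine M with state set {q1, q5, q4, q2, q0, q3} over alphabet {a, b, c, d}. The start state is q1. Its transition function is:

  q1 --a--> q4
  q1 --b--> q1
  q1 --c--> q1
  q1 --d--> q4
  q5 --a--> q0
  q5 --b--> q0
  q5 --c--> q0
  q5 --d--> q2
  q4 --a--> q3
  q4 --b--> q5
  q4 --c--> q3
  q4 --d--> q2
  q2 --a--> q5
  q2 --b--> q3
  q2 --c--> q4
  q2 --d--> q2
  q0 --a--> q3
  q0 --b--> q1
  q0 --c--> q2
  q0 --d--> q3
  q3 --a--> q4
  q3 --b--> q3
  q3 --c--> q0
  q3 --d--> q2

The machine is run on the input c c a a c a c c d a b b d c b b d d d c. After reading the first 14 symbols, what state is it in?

q3

start at q1
read 'c': q1 → q1
read 'c': q1 → q1
read 'a': q1 → q4
read 'a': q4 → q3
read 'c': q3 → q0
read 'a': q0 → q3
read 'c': q3 → q0
read 'c': q0 → q2
read 'd': q2 → q2
read 'a': q2 → q5
read 'b': q5 → q0
read 'b': q0 → q1
read 'd': q1 → q4
read 'c': q4 → q3
After 14 symbols: q3.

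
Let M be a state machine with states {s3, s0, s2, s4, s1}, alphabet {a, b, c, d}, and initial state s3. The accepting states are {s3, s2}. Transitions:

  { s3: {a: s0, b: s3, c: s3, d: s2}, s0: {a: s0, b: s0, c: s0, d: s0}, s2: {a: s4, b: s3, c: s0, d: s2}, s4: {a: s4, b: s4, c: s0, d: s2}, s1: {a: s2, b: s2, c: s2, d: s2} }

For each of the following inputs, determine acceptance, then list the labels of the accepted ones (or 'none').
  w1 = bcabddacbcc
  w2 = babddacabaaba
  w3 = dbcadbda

none

w1: Trace: s3 -b-> s3 -c-> s3 -a-> s0 -b-> s0 -d-> s0 -d-> s0 -a-> s0 -c-> s0 -b-> s0 -c-> s0 -c-> s0  → end s0, rejected
w2: Trace: s3 -b-> s3 -a-> s0 -b-> s0 -d-> s0 -d-> s0 -a-> s0 -c-> s0 -a-> s0 -b-> s0 -a-> s0 -a-> s0 -b-> s0 -a-> s0  → end s0, rejected
w3: Trace: s3 -d-> s2 -b-> s3 -c-> s3 -a-> s0 -d-> s0 -b-> s0 -d-> s0 -a-> s0  → end s0, rejected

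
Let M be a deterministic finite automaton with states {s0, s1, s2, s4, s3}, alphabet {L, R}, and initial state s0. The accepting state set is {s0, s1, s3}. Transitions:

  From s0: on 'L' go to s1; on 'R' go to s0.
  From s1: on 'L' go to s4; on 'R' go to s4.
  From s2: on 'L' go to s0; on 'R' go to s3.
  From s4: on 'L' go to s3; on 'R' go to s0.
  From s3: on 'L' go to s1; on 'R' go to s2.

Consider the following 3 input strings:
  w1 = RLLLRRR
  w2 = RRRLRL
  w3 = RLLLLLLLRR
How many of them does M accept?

w1: s0 → s0 → s1 → s4 → s3 → s2 → s3 → s2  → end s2, rejected
w2: s0 → s0 → s0 → s0 → s1 → s4 → s3  → end s3, accepted
w3: s0 → s0 → s1 → s4 → s3 → s1 → s4 → s3 → s1 → s4 → s0  → end s0, accepted

2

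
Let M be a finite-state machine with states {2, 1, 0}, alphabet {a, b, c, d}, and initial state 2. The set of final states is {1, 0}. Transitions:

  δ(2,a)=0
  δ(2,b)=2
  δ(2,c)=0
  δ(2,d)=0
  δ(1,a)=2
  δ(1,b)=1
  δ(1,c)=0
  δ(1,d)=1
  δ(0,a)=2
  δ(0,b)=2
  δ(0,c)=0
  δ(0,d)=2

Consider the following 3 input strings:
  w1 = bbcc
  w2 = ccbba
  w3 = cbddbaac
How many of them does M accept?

3

w1: 2 → 2 → 2 → 0 → 0  → end 0, accepted
w2: 2 → 0 → 0 → 2 → 2 → 0  → end 0, accepted
w3: 2 → 0 → 2 → 0 → 2 → 2 → 0 → 2 → 0  → end 0, accepted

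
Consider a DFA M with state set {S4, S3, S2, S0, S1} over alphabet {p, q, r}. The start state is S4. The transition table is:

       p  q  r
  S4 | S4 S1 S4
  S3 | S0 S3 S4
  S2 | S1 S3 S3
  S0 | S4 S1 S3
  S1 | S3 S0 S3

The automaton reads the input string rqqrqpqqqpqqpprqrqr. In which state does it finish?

start at S4
read 'r': S4 → S4
read 'q': S4 → S1
read 'q': S1 → S0
read 'r': S0 → S3
read 'q': S3 → S3
read 'p': S3 → S0
read 'q': S0 → S1
read 'q': S1 → S0
read 'q': S0 → S1
read 'p': S1 → S3
read 'q': S3 → S3
read 'q': S3 → S3
read 'p': S3 → S0
read 'p': S0 → S4
read 'r': S4 → S4
read 'q': S4 → S1
read 'r': S1 → S3
read 'q': S3 → S3
read 'r': S3 → S4

S4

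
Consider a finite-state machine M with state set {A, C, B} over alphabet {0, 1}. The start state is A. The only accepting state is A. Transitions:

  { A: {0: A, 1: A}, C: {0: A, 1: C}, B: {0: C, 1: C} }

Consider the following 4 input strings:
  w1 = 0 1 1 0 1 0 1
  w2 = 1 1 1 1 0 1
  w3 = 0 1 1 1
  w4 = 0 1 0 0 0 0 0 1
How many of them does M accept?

4

w1: A → A → A → A → A → A → A → A  → end A, accepted
w2: A → A → A → A → A → A → A  → end A, accepted
w3: A → A → A → A → A  → end A, accepted
w4: A → A → A → A → A → A → A → A → A  → end A, accepted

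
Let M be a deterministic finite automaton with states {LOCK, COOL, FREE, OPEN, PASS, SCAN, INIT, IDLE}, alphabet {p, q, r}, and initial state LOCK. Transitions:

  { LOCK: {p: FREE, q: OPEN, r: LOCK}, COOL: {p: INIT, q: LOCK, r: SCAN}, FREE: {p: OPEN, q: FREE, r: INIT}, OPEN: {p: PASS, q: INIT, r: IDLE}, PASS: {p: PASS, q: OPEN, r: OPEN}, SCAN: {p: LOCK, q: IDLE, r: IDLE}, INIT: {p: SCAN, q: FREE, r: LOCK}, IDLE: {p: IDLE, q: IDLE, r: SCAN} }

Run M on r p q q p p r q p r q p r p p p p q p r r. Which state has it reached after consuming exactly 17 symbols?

LOCK → LOCK → FREE → FREE → FREE → OPEN → PASS → OPEN → INIT → SCAN → IDLE → IDLE → IDLE → SCAN → LOCK → FREE → OPEN → PASS
After 17 symbols: PASS.

PASS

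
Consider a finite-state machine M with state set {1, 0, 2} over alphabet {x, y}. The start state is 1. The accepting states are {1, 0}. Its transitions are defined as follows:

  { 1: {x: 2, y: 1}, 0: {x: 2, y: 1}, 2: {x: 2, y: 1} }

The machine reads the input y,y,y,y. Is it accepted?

Trace: 1 -y-> 1 -y-> 1 -y-> 1 -y-> 1
End state 1 is accepting.

Yes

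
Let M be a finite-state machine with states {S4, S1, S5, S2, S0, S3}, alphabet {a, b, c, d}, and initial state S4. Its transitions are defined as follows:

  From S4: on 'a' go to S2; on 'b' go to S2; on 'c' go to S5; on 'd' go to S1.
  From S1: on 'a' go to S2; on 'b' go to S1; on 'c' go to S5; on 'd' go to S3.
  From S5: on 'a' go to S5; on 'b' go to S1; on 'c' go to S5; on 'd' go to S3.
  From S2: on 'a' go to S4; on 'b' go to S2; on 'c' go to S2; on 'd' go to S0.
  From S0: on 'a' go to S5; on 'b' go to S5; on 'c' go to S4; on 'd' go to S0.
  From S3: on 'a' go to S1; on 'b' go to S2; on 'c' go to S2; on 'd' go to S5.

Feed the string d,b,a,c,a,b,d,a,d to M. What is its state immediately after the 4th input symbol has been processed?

start at S4
read 'd': S4 → S1
read 'b': S1 → S1
read 'a': S1 → S2
read 'c': S2 → S2
After 4 symbols: S2.

S2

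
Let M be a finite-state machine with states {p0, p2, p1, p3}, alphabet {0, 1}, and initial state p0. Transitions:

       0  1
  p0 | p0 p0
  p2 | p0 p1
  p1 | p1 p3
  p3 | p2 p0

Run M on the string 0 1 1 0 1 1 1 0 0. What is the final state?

start at p0
read '0': p0 → p0
read '1': p0 → p0
read '1': p0 → p0
read '0': p0 → p0
read '1': p0 → p0
read '1': p0 → p0
read '1': p0 → p0
read '0': p0 → p0
read '0': p0 → p0

p0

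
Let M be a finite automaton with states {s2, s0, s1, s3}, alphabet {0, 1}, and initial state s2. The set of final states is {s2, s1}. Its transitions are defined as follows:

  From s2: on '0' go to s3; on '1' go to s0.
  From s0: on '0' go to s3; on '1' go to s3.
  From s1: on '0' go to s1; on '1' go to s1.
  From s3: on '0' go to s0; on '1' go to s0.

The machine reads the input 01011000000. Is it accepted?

No

start at s2
read '0': s2 → s3
read '1': s3 → s0
read '0': s0 → s3
read '1': s3 → s0
read '1': s0 → s3
read '0': s3 → s0
read '0': s0 → s3
read '0': s3 → s0
read '0': s0 → s3
read '0': s3 → s0
read '0': s0 → s3
End state s3 is not accepting.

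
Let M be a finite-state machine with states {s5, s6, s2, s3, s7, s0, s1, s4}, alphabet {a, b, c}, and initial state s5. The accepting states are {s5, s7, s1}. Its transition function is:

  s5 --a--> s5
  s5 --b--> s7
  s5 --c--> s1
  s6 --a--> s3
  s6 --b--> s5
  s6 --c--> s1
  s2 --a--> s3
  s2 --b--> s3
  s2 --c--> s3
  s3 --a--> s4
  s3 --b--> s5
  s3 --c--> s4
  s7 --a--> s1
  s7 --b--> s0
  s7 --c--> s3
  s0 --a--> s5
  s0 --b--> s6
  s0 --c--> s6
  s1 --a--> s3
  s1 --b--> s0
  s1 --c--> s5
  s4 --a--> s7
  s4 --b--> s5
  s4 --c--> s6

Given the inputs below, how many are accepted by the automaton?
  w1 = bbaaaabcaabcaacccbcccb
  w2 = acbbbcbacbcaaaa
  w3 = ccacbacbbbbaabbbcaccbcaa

2

w1: Trace: s5 -b-> s7 -b-> s0 -a-> s5 -a-> s5 -a-> s5 -a-> s5 -b-> s7 -c-> s3 -a-> s4 -a-> s7 -b-> s0 -c-> s6 -a-> s3 -a-> s4 -c-> s6 -c-> s1 -c-> s5 -b-> s7 -c-> s3 -c-> s4 -c-> s6 -b-> s5  → end s5, accepted
w2: Trace: s5 -a-> s5 -c-> s1 -b-> s0 -b-> s6 -b-> s5 -c-> s1 -b-> s0 -a-> s5 -c-> s1 -b-> s0 -c-> s6 -a-> s3 -a-> s4 -a-> s7 -a-> s1  → end s1, accepted
w3: Trace: s5 -c-> s1 -c-> s5 -a-> s5 -c-> s1 -b-> s0 -a-> s5 -c-> s1 -b-> s0 -b-> s6 -b-> s5 -b-> s7 -a-> s1 -a-> s3 -b-> s5 -b-> s7 -b-> s0 -c-> s6 -a-> s3 -c-> s4 -c-> s6 -b-> s5 -c-> s1 -a-> s3 -a-> s4  → end s4, rejected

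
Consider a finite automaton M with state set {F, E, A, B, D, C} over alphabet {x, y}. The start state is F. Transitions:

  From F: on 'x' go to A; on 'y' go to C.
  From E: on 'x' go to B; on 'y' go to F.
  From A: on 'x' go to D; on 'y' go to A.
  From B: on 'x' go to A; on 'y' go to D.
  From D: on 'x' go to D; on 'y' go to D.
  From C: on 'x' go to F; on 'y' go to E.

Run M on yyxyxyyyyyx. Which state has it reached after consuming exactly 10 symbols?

Trace: F -y-> C -y-> E -x-> B -y-> D -x-> D -y-> D -y-> D -y-> D -y-> D -y-> D
After 10 symbols: D.

D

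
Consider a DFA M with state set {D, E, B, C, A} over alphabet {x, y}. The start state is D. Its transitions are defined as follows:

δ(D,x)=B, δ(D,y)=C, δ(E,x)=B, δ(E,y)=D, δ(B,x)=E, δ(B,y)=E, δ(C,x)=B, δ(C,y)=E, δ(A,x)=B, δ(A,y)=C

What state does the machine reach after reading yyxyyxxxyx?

B

D → C → E → B → E → D → B → E → B → E → B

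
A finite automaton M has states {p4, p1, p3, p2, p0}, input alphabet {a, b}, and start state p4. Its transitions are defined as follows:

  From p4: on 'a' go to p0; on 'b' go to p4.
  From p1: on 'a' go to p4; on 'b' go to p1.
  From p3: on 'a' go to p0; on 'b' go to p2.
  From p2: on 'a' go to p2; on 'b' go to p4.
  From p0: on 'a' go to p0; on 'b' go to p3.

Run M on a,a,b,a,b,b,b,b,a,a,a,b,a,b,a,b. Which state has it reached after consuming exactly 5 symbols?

p3

Trace: p4 -a-> p0 -a-> p0 -b-> p3 -a-> p0 -b-> p3
After 5 symbols: p3.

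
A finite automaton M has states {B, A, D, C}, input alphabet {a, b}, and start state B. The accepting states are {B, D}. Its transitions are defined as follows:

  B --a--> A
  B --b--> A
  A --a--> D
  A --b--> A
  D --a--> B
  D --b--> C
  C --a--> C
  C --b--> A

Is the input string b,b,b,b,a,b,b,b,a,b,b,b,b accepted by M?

start at B
read 'b': B → A
read 'b': A → A
read 'b': A → A
read 'b': A → A
read 'a': A → D
read 'b': D → C
read 'b': C → A
read 'b': A → A
read 'a': A → D
read 'b': D → C
read 'b': C → A
read 'b': A → A
read 'b': A → A
End state A is not accepting.

No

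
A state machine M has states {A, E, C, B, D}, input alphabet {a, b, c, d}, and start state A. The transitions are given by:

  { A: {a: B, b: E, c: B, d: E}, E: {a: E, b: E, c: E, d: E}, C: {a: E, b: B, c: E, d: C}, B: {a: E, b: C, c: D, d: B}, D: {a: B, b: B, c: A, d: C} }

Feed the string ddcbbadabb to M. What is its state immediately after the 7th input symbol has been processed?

A → E → E → E → E → E → E → E
After 7 symbols: E.

E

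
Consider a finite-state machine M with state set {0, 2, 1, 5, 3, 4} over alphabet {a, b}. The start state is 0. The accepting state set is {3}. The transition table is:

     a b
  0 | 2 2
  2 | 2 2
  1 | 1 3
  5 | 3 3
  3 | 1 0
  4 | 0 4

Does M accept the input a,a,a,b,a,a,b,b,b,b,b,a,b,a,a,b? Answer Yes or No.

0 → 2 → 2 → 2 → 2 → 2 → 2 → 2 → 2 → 2 → 2 → 2 → 2 → 2 → 2 → 2 → 2
End state 2 is not accepting.

No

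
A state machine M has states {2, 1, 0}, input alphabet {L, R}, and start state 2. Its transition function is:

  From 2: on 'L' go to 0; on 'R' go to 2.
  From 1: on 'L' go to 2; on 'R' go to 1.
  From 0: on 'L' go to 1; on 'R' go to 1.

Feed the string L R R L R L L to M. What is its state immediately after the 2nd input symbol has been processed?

Trace: 2 -L-> 0 -R-> 1
After 2 symbols: 1.

1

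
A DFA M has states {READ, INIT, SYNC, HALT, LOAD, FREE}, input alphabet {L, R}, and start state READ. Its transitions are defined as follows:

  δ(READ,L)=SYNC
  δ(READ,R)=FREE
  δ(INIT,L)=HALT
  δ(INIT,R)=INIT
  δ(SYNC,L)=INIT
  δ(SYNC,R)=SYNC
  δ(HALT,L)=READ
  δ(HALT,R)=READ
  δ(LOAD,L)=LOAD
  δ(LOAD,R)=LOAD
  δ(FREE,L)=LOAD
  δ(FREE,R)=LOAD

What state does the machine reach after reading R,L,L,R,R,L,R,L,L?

LOAD

READ → FREE → LOAD → LOAD → LOAD → LOAD → LOAD → LOAD → LOAD → LOAD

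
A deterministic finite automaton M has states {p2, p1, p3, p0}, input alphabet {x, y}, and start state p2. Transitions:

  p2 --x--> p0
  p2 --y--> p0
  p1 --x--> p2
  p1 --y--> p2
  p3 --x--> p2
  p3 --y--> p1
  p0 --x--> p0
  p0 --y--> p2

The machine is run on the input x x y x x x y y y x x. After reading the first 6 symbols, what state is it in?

p0

Trace: p2 -x-> p0 -x-> p0 -y-> p2 -x-> p0 -x-> p0 -x-> p0
After 6 symbols: p0.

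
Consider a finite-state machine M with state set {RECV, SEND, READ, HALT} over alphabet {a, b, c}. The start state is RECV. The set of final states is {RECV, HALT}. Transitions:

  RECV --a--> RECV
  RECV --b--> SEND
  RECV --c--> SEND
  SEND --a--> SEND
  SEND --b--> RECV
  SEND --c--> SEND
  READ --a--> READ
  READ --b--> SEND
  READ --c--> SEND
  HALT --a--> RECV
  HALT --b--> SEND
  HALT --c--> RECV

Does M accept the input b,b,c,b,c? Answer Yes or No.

No

Trace: RECV -b-> SEND -b-> RECV -c-> SEND -b-> RECV -c-> SEND
End state SEND is not accepting.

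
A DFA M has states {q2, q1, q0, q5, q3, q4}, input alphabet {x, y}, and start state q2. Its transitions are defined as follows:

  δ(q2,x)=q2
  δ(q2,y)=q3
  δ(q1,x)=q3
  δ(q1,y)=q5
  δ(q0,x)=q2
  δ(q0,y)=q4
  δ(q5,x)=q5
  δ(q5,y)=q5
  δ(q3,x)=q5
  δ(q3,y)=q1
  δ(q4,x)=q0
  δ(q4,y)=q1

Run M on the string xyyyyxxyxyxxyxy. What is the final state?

q5

Trace: q2 -x-> q2 -y-> q3 -y-> q1 -y-> q5 -y-> q5 -x-> q5 -x-> q5 -y-> q5 -x-> q5 -y-> q5 -x-> q5 -x-> q5 -y-> q5 -x-> q5 -y-> q5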